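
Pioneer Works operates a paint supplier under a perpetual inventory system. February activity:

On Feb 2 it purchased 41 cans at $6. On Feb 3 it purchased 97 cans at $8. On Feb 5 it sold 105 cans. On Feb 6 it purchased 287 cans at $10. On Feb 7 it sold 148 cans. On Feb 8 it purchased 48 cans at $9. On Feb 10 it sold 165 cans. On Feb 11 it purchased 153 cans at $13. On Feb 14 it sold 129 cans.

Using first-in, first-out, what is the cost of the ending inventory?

Ending inventory = $1,027

Feb 5, 105 sold [FIFO — oldest first]: 41 @ $6 + 64 @ $8 = $758
Feb 7, 148 sold [FIFO — oldest first]: 33 @ $8 + 115 @ $10 = $1,414
Feb 10, 165 sold [FIFO — oldest first]: 165 @ $10 = $1,650
Feb 14, 129 sold [FIFO — oldest first]: 7 @ $10 + 48 @ $9 + 74 @ $13 = $1,464
Total COGS = $758 + $1,414 + $1,650 + $1,464 = $5,286
Ending inventory: 79 @ $13 = $1,027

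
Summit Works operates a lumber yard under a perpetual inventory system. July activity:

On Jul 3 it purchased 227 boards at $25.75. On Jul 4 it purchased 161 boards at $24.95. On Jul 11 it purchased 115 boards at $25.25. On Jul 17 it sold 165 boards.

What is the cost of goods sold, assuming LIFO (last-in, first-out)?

COGS = $4,151.25

Jul 17, 165 sold [LIFO — newest first]: 115 @ $25.25 + 50 @ $24.95 = $4,151.25
Ending inventory: 227 @ $25.75 + 111 @ $24.95 = $8,614.70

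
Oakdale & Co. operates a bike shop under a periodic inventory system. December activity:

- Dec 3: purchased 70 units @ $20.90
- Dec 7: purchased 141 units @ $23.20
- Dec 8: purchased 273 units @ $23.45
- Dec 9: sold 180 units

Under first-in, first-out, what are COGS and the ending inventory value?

COGS = $4,015.00; ending inventory = $7,121.05

Dec 9, 180 sold [FIFO — oldest first]: 70 @ $20.90 + 110 @ $23.20 = $4,015.00
Ending inventory: 31 @ $23.20 + 273 @ $23.45 = $7,121.05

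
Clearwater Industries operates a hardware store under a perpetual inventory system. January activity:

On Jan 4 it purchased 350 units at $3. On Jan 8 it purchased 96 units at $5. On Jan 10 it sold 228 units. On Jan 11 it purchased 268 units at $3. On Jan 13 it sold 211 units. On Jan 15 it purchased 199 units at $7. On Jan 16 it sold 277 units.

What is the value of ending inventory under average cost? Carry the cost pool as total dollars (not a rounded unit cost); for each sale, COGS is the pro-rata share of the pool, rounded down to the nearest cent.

Ending inventory = $943.91

After Jan 4: 350 on hand, pool $1,050.00 (≈ $3.0000 each)
After Jan 8: 446 on hand, pool $1,530.00 (≈ $3.4305 each)
Jan 10, sell 228: 228/446 × $1,530.00 → $782.15
After Jan 11: 486 on hand, pool $1,551.85 (≈ $3.1931 each)
Jan 13, sell 211: 211/486 × $1,551.85 → $673.74
After Jan 15: 474 on hand, pool $2,271.11 (≈ $4.7914 each)
Jan 16, sell 277: 277/474 × $2,271.11 → $1,327.20
Total COGS = $782.15 + $673.74 + $1,327.20 = $2,783.09
Ending inventory (cost pool remaining) = $943.91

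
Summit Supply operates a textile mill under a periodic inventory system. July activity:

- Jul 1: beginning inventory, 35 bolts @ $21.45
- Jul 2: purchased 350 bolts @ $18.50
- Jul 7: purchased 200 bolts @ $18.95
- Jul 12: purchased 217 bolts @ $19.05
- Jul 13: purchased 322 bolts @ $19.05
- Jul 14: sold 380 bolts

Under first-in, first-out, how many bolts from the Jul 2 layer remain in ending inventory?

Jul 14, 380 sold [FIFO — oldest first]: 35 @ $21.45 + 345 @ $18.50 = $7,133.25
Ending inventory: 5 @ $18.50 + 200 @ $18.95 + 217 @ $19.05 + 322 @ $19.05 = $14,150.45
Check: goods available $21,283.70 = COGS $7,133.25 + ending $14,150.45

5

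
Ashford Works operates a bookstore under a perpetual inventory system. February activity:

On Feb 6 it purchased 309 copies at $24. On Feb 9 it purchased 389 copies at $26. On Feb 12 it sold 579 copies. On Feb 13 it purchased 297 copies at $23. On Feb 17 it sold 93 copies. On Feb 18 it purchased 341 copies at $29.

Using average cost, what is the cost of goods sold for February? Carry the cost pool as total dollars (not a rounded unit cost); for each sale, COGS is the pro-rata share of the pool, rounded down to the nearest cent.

COGS = $16,736.61

After Feb 6: 309 on hand, pool $7,416.00 (≈ $24.0000 each)
After Feb 9: 698 on hand, pool $17,530.00 (≈ $25.1146 each)
Feb 12, sell 579: 579/698 × $17,530.00 → $14,541.36
After Feb 13: 416 on hand, pool $9,819.64 (≈ $23.6049 each)
Feb 17, sell 93: 93/416 × $9,819.64 → $2,195.25
After Feb 18: 664 on hand, pool $17,513.39 (≈ $26.3756 each)
Total COGS = $14,541.36 + $2,195.25 = $16,736.61
Ending inventory (cost pool remaining) = $17,513.39
Check: goods available $34,250.00 = COGS $16,736.61 + ending $17,513.39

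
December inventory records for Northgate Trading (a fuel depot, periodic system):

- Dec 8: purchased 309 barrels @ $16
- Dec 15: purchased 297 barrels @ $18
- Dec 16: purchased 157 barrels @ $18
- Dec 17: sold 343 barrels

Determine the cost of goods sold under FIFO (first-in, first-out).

Dec 17, 343 sold [FIFO — oldest first]: 309 @ $16 + 34 @ $18 = $5,556
Ending inventory: 263 @ $18 + 157 @ $18 = $7,560

COGS = $5,556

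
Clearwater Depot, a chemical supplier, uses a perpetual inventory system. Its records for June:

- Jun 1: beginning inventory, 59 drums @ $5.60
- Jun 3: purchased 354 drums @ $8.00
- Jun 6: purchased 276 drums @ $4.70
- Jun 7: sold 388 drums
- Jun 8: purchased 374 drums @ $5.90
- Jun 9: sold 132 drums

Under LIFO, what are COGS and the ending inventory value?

Jun 7, 388 sold [LIFO — newest first]: 276 @ $4.70 + 112 @ $8.00 = $2,193.20
Jun 9, 132 sold [LIFO — newest first]: 132 @ $5.90 = $778.80
Total COGS = $2,193.20 + $778.80 = $2,972.00
Ending inventory: 59 @ $5.60 + 242 @ $8.00 + 242 @ $5.90 = $3,694.20

COGS = $2,972.00; ending inventory = $3,694.20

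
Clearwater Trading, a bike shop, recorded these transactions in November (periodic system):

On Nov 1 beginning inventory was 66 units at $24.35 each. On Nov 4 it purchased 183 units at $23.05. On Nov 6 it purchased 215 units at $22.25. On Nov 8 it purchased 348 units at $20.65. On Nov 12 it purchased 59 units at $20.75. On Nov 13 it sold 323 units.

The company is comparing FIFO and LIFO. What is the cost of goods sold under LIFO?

COGS = $6,675.85

FIFO COGS: 66 @ $24.35 + 183 @ $23.05 + 74 @ $22.25 = $7,471.75
LIFO COGS: 59 @ $20.75 + 264 @ $20.65 = $6,675.85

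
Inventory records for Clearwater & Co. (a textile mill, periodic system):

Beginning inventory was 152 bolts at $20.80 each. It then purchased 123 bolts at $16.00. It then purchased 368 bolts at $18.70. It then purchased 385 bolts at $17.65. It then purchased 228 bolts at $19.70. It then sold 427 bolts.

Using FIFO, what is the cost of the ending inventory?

Ending inventory = $15,326.05

Sale 1 (427) [FIFO — oldest first]: 152 @ $20.80 + 123 @ $16.00 + 152 @ $18.70 = $7,972.00
Ending inventory: 216 @ $18.70 + 385 @ $17.65 + 228 @ $19.70 = $15,326.05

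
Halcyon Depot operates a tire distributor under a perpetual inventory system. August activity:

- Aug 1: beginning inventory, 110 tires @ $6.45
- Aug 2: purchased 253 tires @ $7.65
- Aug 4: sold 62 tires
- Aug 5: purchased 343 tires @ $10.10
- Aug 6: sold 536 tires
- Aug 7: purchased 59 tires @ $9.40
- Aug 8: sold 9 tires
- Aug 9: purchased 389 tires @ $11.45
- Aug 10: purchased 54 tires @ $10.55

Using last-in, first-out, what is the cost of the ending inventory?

Aug 4, 62 sold [LIFO — newest first]: 62 @ $7.65 = $474.30
Aug 6, 536 sold [LIFO — newest first]: 343 @ $10.10 + 191 @ $7.65 + 2 @ $6.45 = $4,938.35
Aug 8, 9 sold [LIFO — newest first]: 9 @ $9.40 = $84.60
Total COGS = $474.30 + $4,938.35 + $84.60 = $5,497.25
Ending inventory: 108 @ $6.45 + 50 @ $9.40 + 389 @ $11.45 + 54 @ $10.55 = $6,190.35
Check: goods available $11,687.60 = COGS $5,497.25 + ending $6,190.35

Ending inventory = $6,190.35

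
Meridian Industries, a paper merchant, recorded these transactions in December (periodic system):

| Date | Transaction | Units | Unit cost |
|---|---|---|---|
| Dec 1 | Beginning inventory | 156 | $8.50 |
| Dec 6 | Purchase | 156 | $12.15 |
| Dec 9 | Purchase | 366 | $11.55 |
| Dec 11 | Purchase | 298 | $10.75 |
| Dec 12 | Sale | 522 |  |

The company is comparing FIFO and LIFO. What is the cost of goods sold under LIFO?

FIFO COGS: 156 @ $8.50 + 156 @ $12.15 + 210 @ $11.55 = $5,646.90
LIFO COGS: 298 @ $10.75 + 224 @ $11.55 = $5,790.70

COGS = $5,790.70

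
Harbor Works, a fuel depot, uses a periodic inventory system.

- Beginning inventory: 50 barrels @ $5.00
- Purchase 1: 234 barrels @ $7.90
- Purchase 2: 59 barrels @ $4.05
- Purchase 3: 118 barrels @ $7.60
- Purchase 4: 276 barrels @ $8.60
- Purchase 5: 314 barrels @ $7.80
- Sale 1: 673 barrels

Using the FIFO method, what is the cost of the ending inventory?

Sale 1 (673) [FIFO — oldest first]: 50 @ $5.00 + 234 @ $7.90 + 59 @ $4.05 + 118 @ $7.60 + 212 @ $8.60 = $5,057.55
Ending inventory: 64 @ $8.60 + 314 @ $7.80 = $2,999.60

Ending inventory = $2,999.60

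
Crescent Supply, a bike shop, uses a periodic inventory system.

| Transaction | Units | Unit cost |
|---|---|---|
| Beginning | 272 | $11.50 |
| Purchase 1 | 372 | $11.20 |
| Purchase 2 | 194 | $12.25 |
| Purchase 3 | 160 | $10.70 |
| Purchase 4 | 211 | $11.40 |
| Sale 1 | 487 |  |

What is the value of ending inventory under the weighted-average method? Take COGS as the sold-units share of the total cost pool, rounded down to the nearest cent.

Ending inventory = $8,234.21

Sale 1, sell 487: 487/1209 × $13,788.30 → $5,554.09
Ending inventory (cost pool remaining) = $8,234.21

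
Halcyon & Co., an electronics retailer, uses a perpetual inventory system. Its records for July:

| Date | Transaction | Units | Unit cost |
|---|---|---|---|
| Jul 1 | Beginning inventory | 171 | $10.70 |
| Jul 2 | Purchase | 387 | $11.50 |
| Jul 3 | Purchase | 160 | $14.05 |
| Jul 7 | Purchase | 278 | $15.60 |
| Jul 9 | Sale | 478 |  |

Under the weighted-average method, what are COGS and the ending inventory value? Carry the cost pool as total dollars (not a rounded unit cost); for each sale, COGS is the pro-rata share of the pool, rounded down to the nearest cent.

After Jul 1: 171 on hand, pool $1,829.70 (≈ $10.7000 each)
After Jul 2: 558 on hand, pool $6,280.20 (≈ $11.2548 each)
After Jul 3: 718 on hand, pool $8,528.20 (≈ $11.8777 each)
After Jul 7: 996 on hand, pool $12,865.00 (≈ $12.9167 each)
Jul 9, sell 478: 478/996 × $12,865.00 → $6,174.16
Ending inventory (cost pool remaining) = $6,690.84
Check: goods available $12,865.00 = COGS $6,174.16 + ending $6,690.84

COGS = $6,174.16; ending inventory = $6,690.84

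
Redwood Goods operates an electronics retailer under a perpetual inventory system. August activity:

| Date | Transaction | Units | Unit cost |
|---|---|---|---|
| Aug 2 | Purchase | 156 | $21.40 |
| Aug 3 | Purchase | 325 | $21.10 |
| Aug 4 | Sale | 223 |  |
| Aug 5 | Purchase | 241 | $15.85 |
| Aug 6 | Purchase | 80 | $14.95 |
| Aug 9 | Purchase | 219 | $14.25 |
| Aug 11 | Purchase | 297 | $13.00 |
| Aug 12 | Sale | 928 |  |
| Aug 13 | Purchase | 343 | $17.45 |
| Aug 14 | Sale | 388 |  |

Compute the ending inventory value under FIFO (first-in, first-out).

Ending inventory = $2,128.90

Aug 4, 223 sold [FIFO — oldest first]: 156 @ $21.40 + 67 @ $21.10 = $4,752.10
Aug 12, 928 sold [FIFO — oldest first]: 258 @ $21.10 + 241 @ $15.85 + 80 @ $14.95 + 219 @ $14.25 + 130 @ $13.00 = $15,270.40
Aug 14, 388 sold [FIFO — oldest first]: 167 @ $13.00 + 221 @ $17.45 = $6,027.45
Total COGS = $4,752.10 + $15,270.40 + $6,027.45 = $26,049.95
Ending inventory: 122 @ $17.45 = $2,128.90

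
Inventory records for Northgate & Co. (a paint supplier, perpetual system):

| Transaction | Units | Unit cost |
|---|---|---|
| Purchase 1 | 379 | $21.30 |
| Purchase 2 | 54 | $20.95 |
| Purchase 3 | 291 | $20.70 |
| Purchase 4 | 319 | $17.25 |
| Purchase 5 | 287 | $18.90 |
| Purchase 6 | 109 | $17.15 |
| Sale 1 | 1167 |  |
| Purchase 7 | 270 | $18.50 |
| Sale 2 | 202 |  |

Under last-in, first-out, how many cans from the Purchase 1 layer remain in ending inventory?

272

Sale 1 (1167) [LIFO — newest first]: 109 @ $17.15 + 287 @ $18.90 + 319 @ $17.25 + 291 @ $20.70 + 54 @ $20.95 + 107 @ $21.30 = $22,230.50
Sale 2 (202) [LIFO — newest first]: 202 @ $18.50 = $3,737.00
Total COGS = $22,230.50 + $3,737.00 = $25,967.50
Ending inventory: 272 @ $21.30 + 68 @ $18.50 = $7,051.60
Check: goods available $33,019.10 = COGS $25,967.50 + ending $7,051.60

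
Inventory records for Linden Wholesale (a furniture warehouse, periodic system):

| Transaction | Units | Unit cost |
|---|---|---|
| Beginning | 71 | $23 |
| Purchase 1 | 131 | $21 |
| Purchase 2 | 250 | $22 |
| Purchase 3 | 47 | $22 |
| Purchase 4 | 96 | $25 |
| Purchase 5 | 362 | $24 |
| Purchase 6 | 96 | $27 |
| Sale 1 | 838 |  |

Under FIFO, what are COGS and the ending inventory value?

COGS = $19,150; ending inventory = $5,448

Sale 1 (838) [FIFO — oldest first]: 71 @ $23 + 131 @ $21 + 250 @ $22 + 47 @ $22 + 96 @ $25 + 243 @ $24 = $19,150
Ending inventory: 119 @ $24 + 96 @ $27 = $5,448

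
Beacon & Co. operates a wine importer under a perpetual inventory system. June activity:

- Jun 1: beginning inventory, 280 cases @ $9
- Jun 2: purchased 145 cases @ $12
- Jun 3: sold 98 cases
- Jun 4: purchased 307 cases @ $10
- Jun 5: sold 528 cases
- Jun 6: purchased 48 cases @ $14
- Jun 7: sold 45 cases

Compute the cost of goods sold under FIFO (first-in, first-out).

COGS = $6,720

Jun 3, 98 sold [FIFO — oldest first]: 98 @ $9 = $882
Jun 5, 528 sold [FIFO — oldest first]: 182 @ $9 + 145 @ $12 + 201 @ $10 = $5,388
Jun 7, 45 sold [FIFO — oldest first]: 45 @ $10 = $450
Total COGS = $882 + $5,388 + $450 = $6,720
Ending inventory: 61 @ $10 + 48 @ $14 = $1,282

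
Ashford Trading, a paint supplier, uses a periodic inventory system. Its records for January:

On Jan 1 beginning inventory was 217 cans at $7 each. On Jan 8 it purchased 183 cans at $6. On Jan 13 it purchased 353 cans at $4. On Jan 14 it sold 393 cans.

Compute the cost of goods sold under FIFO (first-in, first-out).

COGS = $2,575

Jan 14, 393 sold [FIFO — oldest first]: 217 @ $7 + 176 @ $6 = $2,575
Ending inventory: 7 @ $6 + 353 @ $4 = $1,454
Check: goods available $4,029 = COGS $2,575 + ending $1,454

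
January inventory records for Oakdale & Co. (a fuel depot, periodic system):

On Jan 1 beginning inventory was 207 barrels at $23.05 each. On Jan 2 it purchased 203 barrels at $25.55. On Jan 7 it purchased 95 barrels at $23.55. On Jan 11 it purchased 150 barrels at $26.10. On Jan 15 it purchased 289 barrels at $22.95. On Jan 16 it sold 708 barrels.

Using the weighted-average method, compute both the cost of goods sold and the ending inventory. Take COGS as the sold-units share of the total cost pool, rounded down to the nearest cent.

COGS = $17,057.10; ending inventory = $5,685.70

Jan 16, sell 708: 708/944 × $22,742.80 → $17,057.10
Ending inventory (cost pool remaining) = $5,685.70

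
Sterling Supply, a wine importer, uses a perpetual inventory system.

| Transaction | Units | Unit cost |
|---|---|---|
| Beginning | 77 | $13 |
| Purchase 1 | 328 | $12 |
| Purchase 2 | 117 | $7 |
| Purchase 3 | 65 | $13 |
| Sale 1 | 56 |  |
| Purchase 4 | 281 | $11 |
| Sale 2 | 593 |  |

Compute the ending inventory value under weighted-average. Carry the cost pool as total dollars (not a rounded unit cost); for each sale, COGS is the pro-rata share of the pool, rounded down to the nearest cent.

Ending inventory = $2,444.14

After Beginning: 77 on hand, pool $1,001.00 (≈ $13.0000 each)
After Purchase 1: 405 on hand, pool $4,937.00 (≈ $12.1901 each)
After Purchase 2: 522 on hand, pool $5,756.00 (≈ $11.0268 each)
After Purchase 3: 587 on hand, pool $6,601.00 (≈ $11.2453 each)
Sale 1, sell 56: 56/587 × $6,601.00 → $629.73
After Purchase 4: 812 on hand, pool $9,062.27 (≈ $11.1604 each)
Sale 2, sell 593: 593/812 × $9,062.27 → $6,618.13
Total COGS = $629.73 + $6,618.13 = $7,247.86
Ending inventory (cost pool remaining) = $2,444.14
Check: goods available $9,692.00 = COGS $7,247.86 + ending $2,444.14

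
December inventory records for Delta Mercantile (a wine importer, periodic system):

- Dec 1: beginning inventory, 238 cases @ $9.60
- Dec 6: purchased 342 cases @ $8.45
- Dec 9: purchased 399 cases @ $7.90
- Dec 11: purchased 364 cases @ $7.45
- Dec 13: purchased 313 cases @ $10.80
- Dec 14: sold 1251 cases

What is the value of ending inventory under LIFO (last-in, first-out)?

Dec 14, 1251 sold [LIFO — newest first]: 313 @ $10.80 + 364 @ $7.45 + 399 @ $7.90 + 175 @ $8.45 = $10,723.05
Ending inventory: 238 @ $9.60 + 167 @ $8.45 = $3,695.95

Ending inventory = $3,695.95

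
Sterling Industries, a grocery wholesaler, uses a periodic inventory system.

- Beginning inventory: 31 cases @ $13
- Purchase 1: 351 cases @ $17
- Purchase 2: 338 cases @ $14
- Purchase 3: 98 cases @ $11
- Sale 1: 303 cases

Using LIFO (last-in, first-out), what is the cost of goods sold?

Sale 1 (303) [LIFO — newest first]: 98 @ $11 + 205 @ $14 = $3,948
Ending inventory: 31 @ $13 + 351 @ $17 + 133 @ $14 = $8,232

COGS = $3,948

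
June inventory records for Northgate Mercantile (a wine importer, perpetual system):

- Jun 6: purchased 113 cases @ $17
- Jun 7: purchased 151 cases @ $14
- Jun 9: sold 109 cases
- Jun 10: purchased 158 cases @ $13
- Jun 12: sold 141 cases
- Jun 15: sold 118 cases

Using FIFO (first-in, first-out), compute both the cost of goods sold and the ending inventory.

Jun 9, 109 sold [FIFO — oldest first]: 109 @ $17 = $1,853
Jun 12, 141 sold [FIFO — oldest first]: 4 @ $17 + 137 @ $14 = $1,986
Jun 15, 118 sold [FIFO — oldest first]: 14 @ $14 + 104 @ $13 = $1,548
Total COGS = $1,853 + $1,986 + $1,548 = $5,387
Ending inventory: 54 @ $13 = $702
Check: goods available $6,089 = COGS $5,387 + ending $702

COGS = $5,387; ending inventory = $702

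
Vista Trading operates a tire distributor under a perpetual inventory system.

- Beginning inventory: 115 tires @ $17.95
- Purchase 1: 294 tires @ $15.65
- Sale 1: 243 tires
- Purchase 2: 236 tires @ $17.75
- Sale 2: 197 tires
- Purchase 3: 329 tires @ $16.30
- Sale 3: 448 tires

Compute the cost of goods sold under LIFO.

Sale 1 (243) [LIFO — newest first]: 243 @ $15.65 = $3,802.95
Sale 2 (197) [LIFO — newest first]: 197 @ $17.75 = $3,496.75
Sale 3 (448) [LIFO — newest first]: 329 @ $16.30 + 39 @ $17.75 + 51 @ $15.65 + 29 @ $17.95 = $7,373.65
Total COGS = $3,802.95 + $3,496.75 + $7,373.65 = $14,673.35
Ending inventory: 86 @ $17.95 = $1,543.70

COGS = $14,673.35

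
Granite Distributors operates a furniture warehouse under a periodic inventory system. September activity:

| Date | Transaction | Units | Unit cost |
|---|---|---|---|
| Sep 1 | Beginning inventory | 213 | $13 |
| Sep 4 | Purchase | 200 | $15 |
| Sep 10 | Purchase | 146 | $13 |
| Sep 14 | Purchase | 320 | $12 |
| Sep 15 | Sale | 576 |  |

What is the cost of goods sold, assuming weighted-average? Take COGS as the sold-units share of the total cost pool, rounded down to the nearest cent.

Sep 15, sell 576: 576/879 × $11,507.00 → $7,540.42
Ending inventory (cost pool remaining) = $3,966.58
Check: goods available $11,507.00 = COGS $7,540.42 + ending $3,966.58

COGS = $7,540.42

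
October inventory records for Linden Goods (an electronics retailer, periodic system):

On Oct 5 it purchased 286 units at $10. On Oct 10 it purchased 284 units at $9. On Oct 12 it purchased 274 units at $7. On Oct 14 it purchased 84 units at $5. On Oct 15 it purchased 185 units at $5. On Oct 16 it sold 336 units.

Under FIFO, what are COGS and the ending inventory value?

Oct 16, 336 sold [FIFO — oldest first]: 286 @ $10 + 50 @ $9 = $3,310
Ending inventory: 234 @ $9 + 274 @ $7 + 84 @ $5 + 185 @ $5 = $5,369
Check: goods available $8,679 = COGS $3,310 + ending $5,369

COGS = $3,310; ending inventory = $5,369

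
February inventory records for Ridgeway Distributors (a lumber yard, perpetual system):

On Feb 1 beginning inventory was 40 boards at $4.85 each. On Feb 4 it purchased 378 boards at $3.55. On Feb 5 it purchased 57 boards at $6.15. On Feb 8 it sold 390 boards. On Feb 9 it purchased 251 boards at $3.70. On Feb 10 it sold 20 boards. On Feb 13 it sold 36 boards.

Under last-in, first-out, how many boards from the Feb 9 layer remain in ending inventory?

Feb 8, 390 sold [LIFO — newest first]: 57 @ $6.15 + 333 @ $3.55 = $1,532.70
Feb 10, 20 sold [LIFO — newest first]: 20 @ $3.70 = $74.00
Feb 13, 36 sold [LIFO — newest first]: 36 @ $3.70 = $133.20
Total COGS = $1,532.70 + $74.00 + $133.20 = $1,739.90
Ending inventory: 40 @ $4.85 + 45 @ $3.55 + 195 @ $3.70 = $1,075.25

195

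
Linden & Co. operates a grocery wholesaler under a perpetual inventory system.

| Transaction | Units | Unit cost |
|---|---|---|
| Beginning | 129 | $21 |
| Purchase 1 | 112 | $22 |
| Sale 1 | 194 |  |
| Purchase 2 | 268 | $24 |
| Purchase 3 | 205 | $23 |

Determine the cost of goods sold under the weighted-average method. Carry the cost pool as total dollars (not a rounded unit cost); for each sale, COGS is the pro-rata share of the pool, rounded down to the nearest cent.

COGS = $4,164.15

After Beginning: 129 on hand, pool $2,709.00 (≈ $21.0000 each)
After Purchase 1: 241 on hand, pool $5,173.00 (≈ $21.4647 each)
Sale 1, sell 194: 194/241 × $5,173.00 → $4,164.15
After Purchase 2: 315 on hand, pool $7,440.85 (≈ $23.6217 each)
After Purchase 3: 520 on hand, pool $12,155.85 (≈ $23.3766 each)
Ending inventory (cost pool remaining) = $12,155.85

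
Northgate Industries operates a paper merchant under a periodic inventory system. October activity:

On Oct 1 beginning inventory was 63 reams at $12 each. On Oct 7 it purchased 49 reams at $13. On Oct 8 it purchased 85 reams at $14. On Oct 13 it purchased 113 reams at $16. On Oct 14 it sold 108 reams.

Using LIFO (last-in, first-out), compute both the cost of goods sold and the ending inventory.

COGS = $1,728; ending inventory = $2,663

Oct 14, 108 sold [LIFO — newest first]: 108 @ $16 = $1,728
Ending inventory: 63 @ $12 + 49 @ $13 + 85 @ $14 + 5 @ $16 = $2,663
Check: goods available $4,391 = COGS $1,728 + ending $2,663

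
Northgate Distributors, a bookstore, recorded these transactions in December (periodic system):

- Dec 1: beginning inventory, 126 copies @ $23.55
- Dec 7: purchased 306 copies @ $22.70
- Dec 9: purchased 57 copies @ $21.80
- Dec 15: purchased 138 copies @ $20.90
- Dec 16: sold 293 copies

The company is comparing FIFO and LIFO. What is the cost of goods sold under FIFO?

COGS = $6,758.20

FIFO COGS: 126 @ $23.55 + 167 @ $22.70 = $6,758.20
LIFO COGS: 138 @ $20.90 + 57 @ $21.80 + 98 @ $22.70 = $6,351.40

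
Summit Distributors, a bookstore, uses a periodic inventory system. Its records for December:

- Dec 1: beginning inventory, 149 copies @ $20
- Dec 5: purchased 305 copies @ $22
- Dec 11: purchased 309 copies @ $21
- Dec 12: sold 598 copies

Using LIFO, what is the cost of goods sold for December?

COGS = $12,847

Dec 12, 598 sold [LIFO — newest first]: 309 @ $21 + 289 @ $22 = $12,847
Ending inventory: 149 @ $20 + 16 @ $22 = $3,332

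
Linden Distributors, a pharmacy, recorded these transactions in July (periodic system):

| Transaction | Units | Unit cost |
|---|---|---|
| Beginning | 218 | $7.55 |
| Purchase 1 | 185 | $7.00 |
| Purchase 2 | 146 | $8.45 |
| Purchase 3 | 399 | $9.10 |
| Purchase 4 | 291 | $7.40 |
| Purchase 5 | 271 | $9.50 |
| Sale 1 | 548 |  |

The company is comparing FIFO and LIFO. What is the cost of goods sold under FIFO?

FIFO COGS: 218 @ $7.55 + 185 @ $7.00 + 145 @ $8.45 = $4,166.15
LIFO COGS: 271 @ $9.50 + 277 @ $7.40 = $4,624.30

COGS = $4,166.15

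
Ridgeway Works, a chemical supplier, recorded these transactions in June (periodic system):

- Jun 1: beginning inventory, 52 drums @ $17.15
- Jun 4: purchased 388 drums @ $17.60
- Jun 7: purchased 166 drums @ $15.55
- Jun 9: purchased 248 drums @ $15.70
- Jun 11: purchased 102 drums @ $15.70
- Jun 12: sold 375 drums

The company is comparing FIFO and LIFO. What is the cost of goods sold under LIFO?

FIFO COGS: 52 @ $17.15 + 323 @ $17.60 = $6,576.60
LIFO COGS: 102 @ $15.70 + 248 @ $15.70 + 25 @ $15.55 = $5,883.75

COGS = $5,883.75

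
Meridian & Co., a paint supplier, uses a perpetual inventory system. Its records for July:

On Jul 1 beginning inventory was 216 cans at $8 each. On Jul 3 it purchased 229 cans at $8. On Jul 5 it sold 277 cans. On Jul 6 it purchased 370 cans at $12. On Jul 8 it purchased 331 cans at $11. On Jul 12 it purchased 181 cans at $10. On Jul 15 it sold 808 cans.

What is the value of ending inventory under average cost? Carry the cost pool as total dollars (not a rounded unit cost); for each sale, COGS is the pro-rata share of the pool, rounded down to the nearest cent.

Ending inventory = $2,589.40

After Jul 1: 216 on hand, pool $1,728.00 (≈ $8.0000 each)
After Jul 3: 445 on hand, pool $3,560.00 (≈ $8.0000 each)
Jul 5, sell 277: 277/445 × $3,560.00 → $2,216.00
After Jul 6: 538 on hand, pool $5,784.00 (≈ $10.7509 each)
After Jul 8: 869 on hand, pool $9,425.00 (≈ $10.8458 each)
After Jul 12: 1050 on hand, pool $11,235.00 (≈ $10.7000 each)
Jul 15, sell 808: 808/1050 × $11,235.00 → $8,645.60
Total COGS = $2,216.00 + $8,645.60 = $10,861.60
Ending inventory (cost pool remaining) = $2,589.40
Check: goods available $13,451.00 = COGS $10,861.60 + ending $2,589.40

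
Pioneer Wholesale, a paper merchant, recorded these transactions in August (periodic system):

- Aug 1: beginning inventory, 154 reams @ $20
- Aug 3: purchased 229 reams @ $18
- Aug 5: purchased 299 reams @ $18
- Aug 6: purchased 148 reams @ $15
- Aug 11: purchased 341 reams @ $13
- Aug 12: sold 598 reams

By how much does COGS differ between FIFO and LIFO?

FIFO COGS: 154 @ $20 + 229 @ $18 + 215 @ $18 = $11,072
LIFO COGS: 341 @ $13 + 148 @ $15 + 109 @ $18 = $8,615
Difference = |$11,072 − $8,615| = $2,457

$2,457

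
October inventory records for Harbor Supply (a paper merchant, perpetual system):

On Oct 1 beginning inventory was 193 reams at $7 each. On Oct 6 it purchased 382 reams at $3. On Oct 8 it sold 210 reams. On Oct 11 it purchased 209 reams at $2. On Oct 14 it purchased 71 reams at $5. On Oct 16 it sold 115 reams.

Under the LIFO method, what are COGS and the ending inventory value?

Oct 8, 210 sold [LIFO — newest first]: 210 @ $3 = $630
Oct 16, 115 sold [LIFO — newest first]: 71 @ $5 + 44 @ $2 = $443
Total COGS = $630 + $443 = $1,073
Ending inventory: 193 @ $7 + 172 @ $3 + 165 @ $2 = $2,197

COGS = $1,073; ending inventory = $2,197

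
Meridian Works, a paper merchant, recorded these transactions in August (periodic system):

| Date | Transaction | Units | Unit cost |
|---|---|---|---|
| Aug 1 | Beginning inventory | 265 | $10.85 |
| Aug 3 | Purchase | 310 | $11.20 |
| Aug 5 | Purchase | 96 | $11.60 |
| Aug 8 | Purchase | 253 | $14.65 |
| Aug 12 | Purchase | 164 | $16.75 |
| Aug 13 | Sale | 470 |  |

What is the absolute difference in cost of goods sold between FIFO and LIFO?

$1,897.00

FIFO COGS: 265 @ $10.85 + 205 @ $11.20 = $5,171.25
LIFO COGS: 164 @ $16.75 + 253 @ $14.65 + 53 @ $11.60 = $7,068.25
Difference = |$5,171.25 − $7,068.25| = $1,897.00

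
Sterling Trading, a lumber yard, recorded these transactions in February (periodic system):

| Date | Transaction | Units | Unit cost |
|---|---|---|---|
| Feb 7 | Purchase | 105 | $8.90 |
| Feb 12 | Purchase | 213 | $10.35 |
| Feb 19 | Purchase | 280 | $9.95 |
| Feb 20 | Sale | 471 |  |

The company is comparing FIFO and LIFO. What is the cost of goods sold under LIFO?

FIFO COGS: 105 @ $8.90 + 213 @ $10.35 + 153 @ $9.95 = $4,661.40
LIFO COGS: 280 @ $9.95 + 191 @ $10.35 = $4,762.85

COGS = $4,762.85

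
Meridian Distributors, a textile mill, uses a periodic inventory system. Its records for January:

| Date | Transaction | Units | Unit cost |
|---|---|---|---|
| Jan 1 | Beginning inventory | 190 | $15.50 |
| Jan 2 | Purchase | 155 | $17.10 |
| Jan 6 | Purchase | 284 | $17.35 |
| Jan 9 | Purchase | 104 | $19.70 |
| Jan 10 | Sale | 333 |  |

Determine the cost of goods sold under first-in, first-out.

Jan 10, 333 sold [FIFO — oldest first]: 190 @ $15.50 + 143 @ $17.10 = $5,390.30
Ending inventory: 12 @ $17.10 + 284 @ $17.35 + 104 @ $19.70 = $7,181.40
Check: goods available $12,571.70 = COGS $5,390.30 + ending $7,181.40

COGS = $5,390.30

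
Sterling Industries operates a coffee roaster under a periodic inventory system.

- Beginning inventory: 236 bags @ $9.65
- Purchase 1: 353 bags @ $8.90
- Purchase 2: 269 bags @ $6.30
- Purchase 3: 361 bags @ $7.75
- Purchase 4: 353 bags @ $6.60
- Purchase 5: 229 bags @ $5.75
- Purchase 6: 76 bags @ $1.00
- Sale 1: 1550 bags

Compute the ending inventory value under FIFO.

Ending inventory = $1,537.95

Sale 1 (1550) [FIFO — oldest first]: 236 @ $9.65 + 353 @ $8.90 + 269 @ $6.30 + 361 @ $7.75 + 331 @ $6.60 = $12,096.15
Ending inventory: 22 @ $6.60 + 229 @ $5.75 + 76 @ $1.00 = $1,537.95
Check: goods available $13,634.10 = COGS $12,096.15 + ending $1,537.95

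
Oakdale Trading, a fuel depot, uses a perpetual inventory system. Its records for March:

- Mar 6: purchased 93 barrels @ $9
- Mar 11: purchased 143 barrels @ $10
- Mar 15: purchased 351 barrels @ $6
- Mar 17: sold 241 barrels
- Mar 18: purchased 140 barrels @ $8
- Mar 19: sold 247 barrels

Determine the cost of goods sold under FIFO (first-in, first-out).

Mar 17, 241 sold [FIFO — oldest first]: 93 @ $9 + 143 @ $10 + 5 @ $6 = $2,297
Mar 19, 247 sold [FIFO — oldest first]: 247 @ $6 = $1,482
Total COGS = $2,297 + $1,482 = $3,779
Ending inventory: 99 @ $6 + 140 @ $8 = $1,714

COGS = $3,779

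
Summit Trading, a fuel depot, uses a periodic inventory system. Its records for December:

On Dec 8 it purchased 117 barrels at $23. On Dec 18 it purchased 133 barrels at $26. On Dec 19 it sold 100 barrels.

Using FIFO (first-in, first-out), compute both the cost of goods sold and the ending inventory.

Dec 19, 100 sold [FIFO — oldest first]: 100 @ $23 = $2,300
Ending inventory: 17 @ $23 + 133 @ $26 = $3,849
Check: goods available $6,149 = COGS $2,300 + ending $3,849

COGS = $2,300; ending inventory = $3,849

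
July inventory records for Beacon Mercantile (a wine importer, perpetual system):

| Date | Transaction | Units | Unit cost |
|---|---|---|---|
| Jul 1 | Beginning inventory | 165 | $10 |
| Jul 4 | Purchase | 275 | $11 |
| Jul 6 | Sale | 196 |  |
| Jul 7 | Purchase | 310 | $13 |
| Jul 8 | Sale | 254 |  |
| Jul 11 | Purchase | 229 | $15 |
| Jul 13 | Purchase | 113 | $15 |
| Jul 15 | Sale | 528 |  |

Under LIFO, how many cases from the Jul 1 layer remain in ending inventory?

Jul 6, 196 sold [LIFO — newest first]: 196 @ $11 = $2,156
Jul 8, 254 sold [LIFO — newest first]: 254 @ $13 = $3,302
Jul 15, 528 sold [LIFO — newest first]: 113 @ $15 + 229 @ $15 + 56 @ $13 + 79 @ $11 + 51 @ $10 = $7,237
Total COGS = $2,156 + $3,302 + $7,237 = $12,695
Ending inventory: 114 @ $10 = $1,140

114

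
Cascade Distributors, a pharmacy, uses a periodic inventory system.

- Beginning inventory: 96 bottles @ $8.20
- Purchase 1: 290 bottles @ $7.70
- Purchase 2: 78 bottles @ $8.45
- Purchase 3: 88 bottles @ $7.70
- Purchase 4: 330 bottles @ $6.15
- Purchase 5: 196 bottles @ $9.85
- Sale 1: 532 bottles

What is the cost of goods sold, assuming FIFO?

Sale 1 (532) [FIFO — oldest first]: 96 @ $8.20 + 290 @ $7.70 + 78 @ $8.45 + 68 @ $7.70 = $4,202.90
Ending inventory: 20 @ $7.70 + 330 @ $6.15 + 196 @ $9.85 = $4,114.10

COGS = $4,202.90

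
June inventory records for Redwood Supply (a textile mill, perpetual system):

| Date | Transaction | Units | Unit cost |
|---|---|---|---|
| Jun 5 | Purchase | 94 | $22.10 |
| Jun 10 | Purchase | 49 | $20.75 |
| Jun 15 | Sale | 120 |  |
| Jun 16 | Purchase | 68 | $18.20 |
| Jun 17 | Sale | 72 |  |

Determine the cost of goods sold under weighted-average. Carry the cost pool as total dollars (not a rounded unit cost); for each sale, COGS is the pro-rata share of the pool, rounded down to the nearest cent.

After Jun 5: 94 on hand, pool $2,077.40 (≈ $22.1000 each)
After Jun 10: 143 on hand, pool $3,094.15 (≈ $21.6374 each)
Jun 15, sell 120: 120/143 × $3,094.15 → $2,596.48
After Jun 16: 91 on hand, pool $1,735.27 (≈ $19.0689 each)
Jun 17, sell 72: 72/91 × $1,735.27 → $1,372.96
Total COGS = $2,596.48 + $1,372.96 = $3,969.44
Ending inventory (cost pool remaining) = $362.31

COGS = $3,969.44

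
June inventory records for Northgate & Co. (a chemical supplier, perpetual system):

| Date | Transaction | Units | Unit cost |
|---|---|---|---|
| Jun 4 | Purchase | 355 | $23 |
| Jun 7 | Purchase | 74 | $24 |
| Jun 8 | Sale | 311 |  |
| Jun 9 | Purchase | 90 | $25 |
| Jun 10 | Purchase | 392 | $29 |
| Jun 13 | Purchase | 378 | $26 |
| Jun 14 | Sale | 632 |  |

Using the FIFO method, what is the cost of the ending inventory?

Ending inventory = $8,996

Jun 8, 311 sold [FIFO — oldest first]: 311 @ $23 = $7,153
Jun 14, 632 sold [FIFO — oldest first]: 44 @ $23 + 74 @ $24 + 90 @ $25 + 392 @ $29 + 32 @ $26 = $17,238
Total COGS = $7,153 + $17,238 = $24,391
Ending inventory: 346 @ $26 = $8,996
Check: goods available $33,387 = COGS $24,391 + ending $8,996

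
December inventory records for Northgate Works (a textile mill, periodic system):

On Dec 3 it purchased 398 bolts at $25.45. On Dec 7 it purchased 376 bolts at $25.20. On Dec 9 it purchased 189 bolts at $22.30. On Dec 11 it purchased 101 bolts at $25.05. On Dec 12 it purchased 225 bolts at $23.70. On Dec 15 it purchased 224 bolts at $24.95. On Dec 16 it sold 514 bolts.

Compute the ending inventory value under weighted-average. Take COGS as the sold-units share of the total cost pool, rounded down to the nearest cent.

Dec 16, sell 514: 514/1513 × $37,270.35 → $12,661.57
Ending inventory (cost pool remaining) = $24,608.78

Ending inventory = $24,608.78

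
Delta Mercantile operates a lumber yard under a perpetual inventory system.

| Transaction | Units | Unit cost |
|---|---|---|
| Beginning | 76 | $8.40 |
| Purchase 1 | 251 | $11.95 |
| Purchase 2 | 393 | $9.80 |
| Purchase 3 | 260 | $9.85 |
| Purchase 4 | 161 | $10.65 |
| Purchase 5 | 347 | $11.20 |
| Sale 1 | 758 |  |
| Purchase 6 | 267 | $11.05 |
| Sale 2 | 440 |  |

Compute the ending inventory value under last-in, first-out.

Ending inventory = $5,891.85

Sale 1 (758) [LIFO — newest first]: 347 @ $11.20 + 161 @ $10.65 + 250 @ $9.85 = $8,063.55
Sale 2 (440) [LIFO — newest first]: 267 @ $11.05 + 10 @ $9.85 + 163 @ $9.80 = $4,646.25
Total COGS = $8,063.55 + $4,646.25 = $12,709.80
Ending inventory: 76 @ $8.40 + 251 @ $11.95 + 230 @ $9.80 = $5,891.85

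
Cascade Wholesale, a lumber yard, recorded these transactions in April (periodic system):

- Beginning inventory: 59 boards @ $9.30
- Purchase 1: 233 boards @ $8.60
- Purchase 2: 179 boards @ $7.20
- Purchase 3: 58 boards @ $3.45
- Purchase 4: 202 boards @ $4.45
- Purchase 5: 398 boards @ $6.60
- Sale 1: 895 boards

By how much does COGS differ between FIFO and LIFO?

FIFO COGS: 59 @ $9.30 + 233 @ $8.60 + 179 @ $7.20 + 58 @ $3.45 + 202 @ $4.45 + 164 @ $6.60 = $6,022.70
LIFO COGS: 398 @ $6.60 + 202 @ $4.45 + 58 @ $3.45 + 179 @ $7.20 + 58 @ $8.60 = $5,513.40
Difference = |$6,022.70 − $5,513.40| = $509.30

$509.30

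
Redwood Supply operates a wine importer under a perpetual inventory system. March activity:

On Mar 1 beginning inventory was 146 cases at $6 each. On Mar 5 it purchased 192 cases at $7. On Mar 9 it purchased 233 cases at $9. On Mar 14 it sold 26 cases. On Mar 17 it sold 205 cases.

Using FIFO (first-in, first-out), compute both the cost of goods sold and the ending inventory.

COGS = $1,471; ending inventory = $2,846

Mar 14, 26 sold [FIFO — oldest first]: 26 @ $6 = $156
Mar 17, 205 sold [FIFO — oldest first]: 120 @ $6 + 85 @ $7 = $1,315
Total COGS = $156 + $1,315 = $1,471
Ending inventory: 107 @ $7 + 233 @ $9 = $2,846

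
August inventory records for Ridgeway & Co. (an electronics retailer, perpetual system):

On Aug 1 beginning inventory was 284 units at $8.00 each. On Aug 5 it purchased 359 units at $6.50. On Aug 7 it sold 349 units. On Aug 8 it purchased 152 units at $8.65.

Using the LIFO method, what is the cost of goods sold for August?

Aug 7, 349 sold [LIFO — newest first]: 349 @ $6.50 = $2,268.50
Ending inventory: 284 @ $8.00 + 10 @ $6.50 + 152 @ $8.65 = $3,651.80

COGS = $2,268.50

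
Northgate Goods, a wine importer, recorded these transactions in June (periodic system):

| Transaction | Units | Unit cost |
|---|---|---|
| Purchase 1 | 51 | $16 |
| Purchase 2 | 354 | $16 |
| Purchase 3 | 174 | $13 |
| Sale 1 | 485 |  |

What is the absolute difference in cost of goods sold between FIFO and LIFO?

FIFO COGS: 51 @ $16 + 354 @ $16 + 80 @ $13 = $7,520
LIFO COGS: 174 @ $13 + 311 @ $16 = $7,238
Difference = |$7,520 − $7,238| = $282

$282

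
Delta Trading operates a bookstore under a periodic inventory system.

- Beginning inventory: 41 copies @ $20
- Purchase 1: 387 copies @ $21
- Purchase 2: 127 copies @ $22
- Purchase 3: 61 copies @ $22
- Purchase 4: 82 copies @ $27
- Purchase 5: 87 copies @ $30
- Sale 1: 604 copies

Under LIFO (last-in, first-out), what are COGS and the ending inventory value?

COGS = $14,147; ending inventory = $3,760

Sale 1 (604) [LIFO — newest first]: 87 @ $30 + 82 @ $27 + 61 @ $22 + 127 @ $22 + 247 @ $21 = $14,147
Ending inventory: 41 @ $20 + 140 @ $21 = $3,760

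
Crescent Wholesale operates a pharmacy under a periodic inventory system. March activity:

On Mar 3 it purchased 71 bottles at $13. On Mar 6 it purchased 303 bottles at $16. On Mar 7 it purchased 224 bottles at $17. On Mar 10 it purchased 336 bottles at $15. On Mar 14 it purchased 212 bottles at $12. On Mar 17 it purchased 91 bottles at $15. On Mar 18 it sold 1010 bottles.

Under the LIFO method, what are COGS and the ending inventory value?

Mar 18, 1010 sold [LIFO — newest first]: 91 @ $15 + 212 @ $12 + 336 @ $15 + 224 @ $17 + 147 @ $16 = $15,109
Ending inventory: 71 @ $13 + 156 @ $16 = $3,419
Check: goods available $18,528 = COGS $15,109 + ending $3,419

COGS = $15,109; ending inventory = $3,419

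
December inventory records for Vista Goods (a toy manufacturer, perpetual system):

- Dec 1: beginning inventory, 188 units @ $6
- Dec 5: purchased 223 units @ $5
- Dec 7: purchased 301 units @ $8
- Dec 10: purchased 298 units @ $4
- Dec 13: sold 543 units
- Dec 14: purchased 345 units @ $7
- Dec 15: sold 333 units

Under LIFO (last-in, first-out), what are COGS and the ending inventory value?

Dec 13, 543 sold [LIFO — newest first]: 298 @ $4 + 245 @ $8 = $3,152
Dec 15, 333 sold [LIFO — newest first]: 333 @ $7 = $2,331
Total COGS = $3,152 + $2,331 = $5,483
Ending inventory: 188 @ $6 + 223 @ $5 + 56 @ $8 + 12 @ $7 = $2,775
Check: goods available $8,258 = COGS $5,483 + ending $2,775

COGS = $5,483; ending inventory = $2,775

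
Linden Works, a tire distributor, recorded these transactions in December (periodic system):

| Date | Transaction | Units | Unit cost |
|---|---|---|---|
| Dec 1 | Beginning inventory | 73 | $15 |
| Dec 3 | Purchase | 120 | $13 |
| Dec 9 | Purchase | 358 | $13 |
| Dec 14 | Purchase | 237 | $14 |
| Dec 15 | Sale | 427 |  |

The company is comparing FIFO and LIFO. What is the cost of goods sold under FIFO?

COGS = $5,697

FIFO COGS: 73 @ $15 + 120 @ $13 + 234 @ $13 = $5,697
LIFO COGS: 237 @ $14 + 190 @ $13 = $5,788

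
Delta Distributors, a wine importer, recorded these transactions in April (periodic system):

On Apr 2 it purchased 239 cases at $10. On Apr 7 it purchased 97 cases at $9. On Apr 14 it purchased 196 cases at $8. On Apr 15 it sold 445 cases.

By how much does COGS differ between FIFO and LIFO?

$174

FIFO COGS: 239 @ $10 + 97 @ $9 + 109 @ $8 = $4,135
LIFO COGS: 196 @ $8 + 97 @ $9 + 152 @ $10 = $3,961
Difference = |$4,135 − $3,961| = $174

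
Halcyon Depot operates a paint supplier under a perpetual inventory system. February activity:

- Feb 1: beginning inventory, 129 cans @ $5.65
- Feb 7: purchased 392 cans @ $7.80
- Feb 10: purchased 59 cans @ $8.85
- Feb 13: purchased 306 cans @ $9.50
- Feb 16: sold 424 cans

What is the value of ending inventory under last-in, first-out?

Feb 16, 424 sold [LIFO — newest first]: 306 @ $9.50 + 59 @ $8.85 + 59 @ $7.80 = $3,889.35
Ending inventory: 129 @ $5.65 + 333 @ $7.80 = $3,326.25
Check: goods available $7,215.60 = COGS $3,889.35 + ending $3,326.25

Ending inventory = $3,326.25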